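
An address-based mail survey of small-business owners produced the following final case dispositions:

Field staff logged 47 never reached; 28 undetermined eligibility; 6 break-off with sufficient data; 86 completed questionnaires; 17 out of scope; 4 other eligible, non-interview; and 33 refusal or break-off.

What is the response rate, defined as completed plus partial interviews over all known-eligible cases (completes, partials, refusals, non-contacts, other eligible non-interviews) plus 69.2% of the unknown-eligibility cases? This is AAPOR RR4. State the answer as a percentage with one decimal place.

47.1%

Top: 86 + 6 = 92
Determined eligible: 86 + 6 + 33 + 47 + 4 = 176
Estimated eligible among unknowns: 0.6920 × 28 = 19.38
Denom: 176 + 19.38 = 195.38
RR4 = 92 / 195.38 = 0.4709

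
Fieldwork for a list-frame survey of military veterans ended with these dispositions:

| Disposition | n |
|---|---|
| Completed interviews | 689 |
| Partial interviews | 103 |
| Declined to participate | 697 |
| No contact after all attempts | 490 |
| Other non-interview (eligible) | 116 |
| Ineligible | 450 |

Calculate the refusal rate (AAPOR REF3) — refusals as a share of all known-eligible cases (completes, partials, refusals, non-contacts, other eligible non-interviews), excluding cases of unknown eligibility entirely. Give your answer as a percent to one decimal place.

33.3%

Numerator = 697
Denom = 689 + 103 + 697 + 490 + 116 = 2095
REF3 = 697 / 2095 = 0.3327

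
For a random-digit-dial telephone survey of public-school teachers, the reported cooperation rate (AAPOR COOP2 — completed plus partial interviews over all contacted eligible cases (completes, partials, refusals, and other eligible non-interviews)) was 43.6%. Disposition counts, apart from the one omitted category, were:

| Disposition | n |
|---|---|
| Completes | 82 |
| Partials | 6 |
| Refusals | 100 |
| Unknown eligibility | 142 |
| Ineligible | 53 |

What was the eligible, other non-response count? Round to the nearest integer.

Num → 82 + 6 = 88
COOP2 = 88 / D = 0.436
D = 88 / 0.436 = 201.8
Rest of base = 188
eligible, other non-response = 201.8 − 188 ≈ 14

14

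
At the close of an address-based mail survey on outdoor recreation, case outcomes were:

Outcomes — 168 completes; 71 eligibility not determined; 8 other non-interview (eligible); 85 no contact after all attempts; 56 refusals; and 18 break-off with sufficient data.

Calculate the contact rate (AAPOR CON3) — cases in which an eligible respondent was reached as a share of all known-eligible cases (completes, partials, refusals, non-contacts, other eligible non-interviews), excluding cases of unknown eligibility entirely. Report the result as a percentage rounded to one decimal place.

74.6%

Numerator → 168 + 18 + 56 + 8 = 250
Denominator → 168 + 18 + 56 + 85 + 8 = 335
CON3 = 250 / 335 = 0.7463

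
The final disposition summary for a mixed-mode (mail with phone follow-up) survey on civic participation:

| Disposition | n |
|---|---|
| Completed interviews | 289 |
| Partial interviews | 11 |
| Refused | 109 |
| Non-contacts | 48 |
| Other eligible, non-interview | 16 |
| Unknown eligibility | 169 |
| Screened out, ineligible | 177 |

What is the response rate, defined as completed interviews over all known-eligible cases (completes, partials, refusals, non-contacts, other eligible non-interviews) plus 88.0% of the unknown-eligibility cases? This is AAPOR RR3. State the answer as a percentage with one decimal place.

Numerator = 289
Known eligible = 289 + 11 + 109 + 48 + 16 = 473
Eligible share of unknowns = 0.8800 × 169 = 148.72
Base = 473 + 148.72 = 621.72
RR3 = 289 / 621.72 = 0.4648

46.5%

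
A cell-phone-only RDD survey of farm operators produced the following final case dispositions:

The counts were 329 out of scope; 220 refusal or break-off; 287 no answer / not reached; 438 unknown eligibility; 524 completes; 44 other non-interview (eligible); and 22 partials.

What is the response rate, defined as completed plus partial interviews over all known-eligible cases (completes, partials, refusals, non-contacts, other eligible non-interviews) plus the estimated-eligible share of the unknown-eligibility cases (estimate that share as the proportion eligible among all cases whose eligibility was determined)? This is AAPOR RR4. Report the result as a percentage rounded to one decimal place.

38.1%

Top = 524 + 22 = 546
Known eligible = 524 + 22 + 220 + 287 + 44 = 1097
e = 1097 / (1097 + 329) = 1097 / 1426 = 0.7693
e × U = 0.7693 × 438 = 336.95
Denom = 1097 + 336.95 = 1433.95
RR4 = 546 / 1433.95 = 0.3808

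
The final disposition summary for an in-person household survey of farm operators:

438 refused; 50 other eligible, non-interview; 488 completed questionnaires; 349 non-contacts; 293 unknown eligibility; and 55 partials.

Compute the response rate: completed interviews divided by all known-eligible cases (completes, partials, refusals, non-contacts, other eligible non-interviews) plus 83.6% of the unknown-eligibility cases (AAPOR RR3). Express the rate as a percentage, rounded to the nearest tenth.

30.0%

Num → 488
Determined eligible → 488 + 55 + 438 + 349 + 50 = 1380
Estimated eligible among unknowns → 0.8360 × 293 = 244.95
Base → 1380 + 244.95 = 1624.95
RR3 = 488 / 1624.95 = 0.3003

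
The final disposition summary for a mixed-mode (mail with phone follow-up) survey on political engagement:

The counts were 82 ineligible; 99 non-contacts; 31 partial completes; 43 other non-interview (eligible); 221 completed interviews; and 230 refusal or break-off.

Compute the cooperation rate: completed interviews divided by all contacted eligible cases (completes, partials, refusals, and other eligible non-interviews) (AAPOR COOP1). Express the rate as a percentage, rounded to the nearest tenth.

Numerator = 221
Denominator = 221 + 31 + 230 + 43 = 525
COOP1 = 221 / 525 = 0.4210

42.1%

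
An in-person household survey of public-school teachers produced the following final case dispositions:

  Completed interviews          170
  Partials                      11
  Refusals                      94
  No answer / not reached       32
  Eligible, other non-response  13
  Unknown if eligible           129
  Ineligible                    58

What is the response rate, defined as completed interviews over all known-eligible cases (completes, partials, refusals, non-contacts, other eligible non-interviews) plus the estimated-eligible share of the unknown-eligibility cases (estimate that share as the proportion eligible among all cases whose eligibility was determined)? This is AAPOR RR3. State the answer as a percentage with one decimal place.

39.6%

Numerator → 170
Eligible (known) → 170 + 11 + 94 + 32 + 13 = 320
e = 320 / (320 + 58) = 320 / 378 = 0.8466
Estimated eligible among unknowns → 0.8466 × 129 = 109.21
Base → 320 + 109.21 = 429.21
RR3 = 170 / 429.21 = 0.3961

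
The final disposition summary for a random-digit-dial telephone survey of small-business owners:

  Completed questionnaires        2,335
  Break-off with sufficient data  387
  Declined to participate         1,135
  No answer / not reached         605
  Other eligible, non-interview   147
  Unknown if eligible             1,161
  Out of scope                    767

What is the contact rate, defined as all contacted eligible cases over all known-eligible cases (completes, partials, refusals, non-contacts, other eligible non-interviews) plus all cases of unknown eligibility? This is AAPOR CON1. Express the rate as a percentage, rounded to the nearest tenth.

69.4%

Numerator → 2335 + 387 + 1135 + 147 = 4004
Base → 2335 + 387 + 1135 + 605 + 147 + 1161 = 5770
CON1 = 4004 / 5770 = 0.6939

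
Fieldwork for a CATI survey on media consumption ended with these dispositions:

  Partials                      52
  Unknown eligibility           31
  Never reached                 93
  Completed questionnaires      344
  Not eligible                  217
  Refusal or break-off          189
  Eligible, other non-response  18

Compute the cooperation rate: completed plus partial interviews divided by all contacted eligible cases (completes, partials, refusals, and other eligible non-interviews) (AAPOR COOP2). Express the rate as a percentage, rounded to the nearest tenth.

65.7%

Top: 344 + 52 = 396
Denominator: 344 + 52 + 189 + 18 = 603
COOP2 = 396 / 603 = 0.6567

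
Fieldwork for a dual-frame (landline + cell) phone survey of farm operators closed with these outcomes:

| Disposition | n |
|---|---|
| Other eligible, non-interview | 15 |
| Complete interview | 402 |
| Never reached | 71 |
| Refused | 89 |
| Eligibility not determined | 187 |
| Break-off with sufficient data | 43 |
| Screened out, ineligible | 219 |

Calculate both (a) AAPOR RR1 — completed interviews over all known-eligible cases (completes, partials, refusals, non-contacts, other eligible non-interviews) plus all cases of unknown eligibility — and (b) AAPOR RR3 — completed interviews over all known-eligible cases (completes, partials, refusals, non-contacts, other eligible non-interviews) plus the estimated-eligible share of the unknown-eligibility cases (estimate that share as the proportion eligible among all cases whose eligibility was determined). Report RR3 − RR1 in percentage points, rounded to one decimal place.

Num: 402
Denom: 402 + 43 + 89 + 71 + 15 + 187 = 807
RR1 = 402 / 807 = 0.4981
Eligible (known): 402 + 43 + 89 + 71 + 15 = 620
e = 620 / (620 + 219) = 620 / 839 = 0.7390
e × U: 0.7390 × 187 = 138.19
Denom: 620 + 138.19 = 758.19
RR3 = 402 / 758.19 = 0.5302
Difference = 53.02 − 49.81 = 3.21 percentage points

3.2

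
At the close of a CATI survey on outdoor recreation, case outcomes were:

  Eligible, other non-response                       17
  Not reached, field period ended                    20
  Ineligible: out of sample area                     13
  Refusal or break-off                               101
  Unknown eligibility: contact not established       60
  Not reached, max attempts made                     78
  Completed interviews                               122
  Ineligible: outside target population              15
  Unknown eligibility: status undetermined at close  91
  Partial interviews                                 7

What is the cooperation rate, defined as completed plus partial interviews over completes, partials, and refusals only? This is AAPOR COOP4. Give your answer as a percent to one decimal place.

56.1%

Non-contacts = 20 + 78 = 98
Eligibility not determined = 60 + 91 = 151
Ineligible = 15 + 13 = 28
Num: 122 + 7 = 129
Base: 122 + 7 + 101 = 230
COOP4 = 129 / 230 = 0.5609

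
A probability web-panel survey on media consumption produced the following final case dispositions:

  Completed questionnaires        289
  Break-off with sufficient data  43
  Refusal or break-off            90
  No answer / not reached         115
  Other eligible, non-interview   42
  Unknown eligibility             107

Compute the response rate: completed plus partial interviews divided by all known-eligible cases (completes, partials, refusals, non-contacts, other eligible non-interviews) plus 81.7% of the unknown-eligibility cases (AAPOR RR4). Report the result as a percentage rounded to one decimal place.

Num = 289 + 43 = 332
Known eligible = 289 + 43 + 90 + 115 + 42 = 579
Eligible share of unknowns = 0.8170 × 107 = 87.42
Denom = 579 + 87.42 = 666.42
RR4 = 332 / 666.42 = 0.4982

49.8%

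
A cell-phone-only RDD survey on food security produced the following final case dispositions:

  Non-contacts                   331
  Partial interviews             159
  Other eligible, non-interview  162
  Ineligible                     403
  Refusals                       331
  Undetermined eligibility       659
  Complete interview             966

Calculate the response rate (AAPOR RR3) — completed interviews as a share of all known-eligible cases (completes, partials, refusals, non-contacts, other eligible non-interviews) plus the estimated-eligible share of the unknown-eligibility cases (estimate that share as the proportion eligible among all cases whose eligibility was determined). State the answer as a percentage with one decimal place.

38.7%

Num: 966
Eligible (known): 966 + 159 + 331 + 331 + 162 = 1949
e = 1949 / (1949 + 403) = 1949 / 2352 = 0.8287
Eligible share of unknowns: 0.8287 × 659 = 546.11
Denominator: 1949 + 546.11 = 2495.11
RR3 = 966 / 2495.11 = 0.3872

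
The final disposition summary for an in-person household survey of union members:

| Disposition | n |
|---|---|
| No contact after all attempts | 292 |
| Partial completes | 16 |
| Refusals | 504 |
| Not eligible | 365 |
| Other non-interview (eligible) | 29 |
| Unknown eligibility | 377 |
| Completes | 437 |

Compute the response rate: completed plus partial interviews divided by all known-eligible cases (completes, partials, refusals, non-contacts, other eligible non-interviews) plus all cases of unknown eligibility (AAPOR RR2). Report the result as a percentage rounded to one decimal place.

Num: 437 + 16 = 453
Base: 437 + 16 + 504 + 292 + 29 + 377 = 1655
RR2 = 453 / 1655 = 0.2737

27.4%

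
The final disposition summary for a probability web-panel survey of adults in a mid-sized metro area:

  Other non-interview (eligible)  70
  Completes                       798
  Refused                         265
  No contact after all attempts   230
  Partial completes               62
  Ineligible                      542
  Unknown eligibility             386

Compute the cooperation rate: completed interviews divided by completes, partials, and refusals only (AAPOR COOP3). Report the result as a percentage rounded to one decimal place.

70.9%

Top → 798
Base → 798 + 62 + 265 = 1125
COOP3 = 798 / 1125 = 0.7093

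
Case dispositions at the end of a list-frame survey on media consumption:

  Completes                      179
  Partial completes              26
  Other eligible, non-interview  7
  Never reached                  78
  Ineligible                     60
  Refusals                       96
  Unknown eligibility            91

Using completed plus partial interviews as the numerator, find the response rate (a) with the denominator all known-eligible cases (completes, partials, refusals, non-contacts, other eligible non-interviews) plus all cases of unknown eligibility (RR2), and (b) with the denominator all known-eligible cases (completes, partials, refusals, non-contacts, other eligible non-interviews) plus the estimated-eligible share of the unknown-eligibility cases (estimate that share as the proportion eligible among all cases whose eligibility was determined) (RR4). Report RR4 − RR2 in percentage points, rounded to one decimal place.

Numerator: 179 + 26 = 205
Base: 179 + 26 + 96 + 78 + 7 + 91 = 477
RR2 = 205 / 477 = 0.4298
Eligible (known): 179 + 26 + 96 + 78 + 7 = 386
e = 386 / (386 + 60) = 386 / 446 = 0.8655
Eligible share of unknowns: 0.8655 × 91 = 78.76
Base: 386 + 78.76 = 464.76
RR4 = 205 / 464.76 = 0.4411
Difference = 44.11 − 42.98 = 1.13 percentage points

1.1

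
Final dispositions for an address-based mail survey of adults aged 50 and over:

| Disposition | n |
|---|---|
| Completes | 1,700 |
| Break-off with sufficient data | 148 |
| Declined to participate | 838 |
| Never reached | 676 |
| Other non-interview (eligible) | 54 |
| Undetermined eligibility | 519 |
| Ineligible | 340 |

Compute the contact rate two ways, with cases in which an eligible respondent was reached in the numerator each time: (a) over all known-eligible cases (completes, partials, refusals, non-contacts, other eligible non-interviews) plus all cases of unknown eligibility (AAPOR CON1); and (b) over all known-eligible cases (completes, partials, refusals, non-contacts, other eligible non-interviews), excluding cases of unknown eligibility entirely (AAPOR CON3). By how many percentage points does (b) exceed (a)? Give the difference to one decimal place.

Num → 1700 + 148 + 838 + 54 = 2740
Denominator → 1700 + 148 + 838 + 676 + 54 + 519 = 3935
CON1 = 2740 / 3935 = 0.6963
Denominator → 1700 + 148 + 838 + 676 + 54 = 3416
CON3 = 2740 / 3416 = 0.8021
Difference = 80.21 − 69.63 = 10.58 percentage points

10.6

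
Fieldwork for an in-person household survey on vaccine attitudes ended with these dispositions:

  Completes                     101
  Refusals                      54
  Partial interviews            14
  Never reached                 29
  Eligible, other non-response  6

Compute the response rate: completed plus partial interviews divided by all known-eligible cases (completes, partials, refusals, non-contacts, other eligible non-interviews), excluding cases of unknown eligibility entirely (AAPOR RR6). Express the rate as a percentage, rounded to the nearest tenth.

56.4%

Top = 101 + 14 = 115
Denominator = 101 + 14 + 54 + 29 + 6 = 204
RR6 = 115 / 204 = 0.5637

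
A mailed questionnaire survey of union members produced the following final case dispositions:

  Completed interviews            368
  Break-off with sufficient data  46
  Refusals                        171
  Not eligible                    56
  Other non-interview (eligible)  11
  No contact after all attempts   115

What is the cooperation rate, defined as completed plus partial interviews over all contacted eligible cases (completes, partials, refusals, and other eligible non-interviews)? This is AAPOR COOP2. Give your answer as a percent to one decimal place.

69.5%

Numerator → 368 + 46 = 414
Denom → 368 + 46 + 171 + 11 = 596
COOP2 = 414 / 596 = 0.6946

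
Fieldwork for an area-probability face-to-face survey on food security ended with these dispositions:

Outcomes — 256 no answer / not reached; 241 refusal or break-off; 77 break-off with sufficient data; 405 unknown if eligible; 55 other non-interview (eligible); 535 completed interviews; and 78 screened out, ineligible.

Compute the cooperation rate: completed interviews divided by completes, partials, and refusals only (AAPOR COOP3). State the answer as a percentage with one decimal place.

Num = 535
Denominator = 535 + 77 + 241 = 853
COOP3 = 535 / 853 = 0.6272

62.7%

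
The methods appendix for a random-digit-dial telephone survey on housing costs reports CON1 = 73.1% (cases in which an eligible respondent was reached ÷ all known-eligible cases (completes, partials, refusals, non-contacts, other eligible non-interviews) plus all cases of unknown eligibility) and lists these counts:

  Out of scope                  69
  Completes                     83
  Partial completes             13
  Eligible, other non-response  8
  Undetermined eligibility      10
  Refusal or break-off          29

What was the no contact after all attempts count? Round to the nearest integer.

39

Top → 83 + 13 + 29 + 8 = 133
CON1 = 133 / D = 0.731
D = 133 / 0.731 = 181.9
Rest of base = 143
no contact after all attempts = 181.9 − 143 ≈ 39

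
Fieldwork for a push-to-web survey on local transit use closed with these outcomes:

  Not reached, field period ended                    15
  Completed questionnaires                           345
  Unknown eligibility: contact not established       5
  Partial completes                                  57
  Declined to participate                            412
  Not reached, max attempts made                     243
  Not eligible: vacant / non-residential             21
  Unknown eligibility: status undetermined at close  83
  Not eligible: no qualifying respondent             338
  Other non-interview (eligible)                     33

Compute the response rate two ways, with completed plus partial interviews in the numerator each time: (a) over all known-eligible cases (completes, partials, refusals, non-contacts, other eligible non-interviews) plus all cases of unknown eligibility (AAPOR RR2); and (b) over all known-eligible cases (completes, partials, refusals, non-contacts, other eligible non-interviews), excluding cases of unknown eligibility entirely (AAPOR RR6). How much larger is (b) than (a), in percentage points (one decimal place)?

Non-contacts = 15 + 243 = 258
Eligibility not determined = 5 + 83 = 88
Screened out, ineligible = 338 + 21 = 359
Numerator → 345 + 57 = 402
Base → 345 + 57 + 412 + 258 + 33 + 88 = 1193
RR2 = 402 / 1193 = 0.3370
Base → 345 + 57 + 412 + 258 + 33 = 1105
RR6 = 402 / 1105 = 0.3638
Difference = 36.38 − 33.70 = 2.68 percentage points

2.7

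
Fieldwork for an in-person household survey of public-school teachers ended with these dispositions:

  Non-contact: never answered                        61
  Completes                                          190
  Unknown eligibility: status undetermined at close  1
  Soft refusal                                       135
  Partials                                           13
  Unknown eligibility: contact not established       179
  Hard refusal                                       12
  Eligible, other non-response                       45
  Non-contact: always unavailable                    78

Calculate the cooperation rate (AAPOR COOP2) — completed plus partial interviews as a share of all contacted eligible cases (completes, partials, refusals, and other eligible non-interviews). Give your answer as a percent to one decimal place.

Refusals = 12 + 135 = 147
Non-contacts = 61 + 78 = 139
Unknown if eligible = 179 + 1 = 180
Num: 190 + 13 = 203
Denom: 190 + 13 + 147 + 45 = 395
COOP2 = 203 / 395 = 0.5139

51.4%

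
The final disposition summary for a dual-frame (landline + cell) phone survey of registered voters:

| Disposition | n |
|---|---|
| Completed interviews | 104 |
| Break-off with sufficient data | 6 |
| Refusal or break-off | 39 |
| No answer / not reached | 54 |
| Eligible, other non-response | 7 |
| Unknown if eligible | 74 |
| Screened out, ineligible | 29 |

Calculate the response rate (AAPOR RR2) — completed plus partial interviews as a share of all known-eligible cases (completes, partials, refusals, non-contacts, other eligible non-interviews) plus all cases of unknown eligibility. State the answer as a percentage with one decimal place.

Top = 104 + 6 = 110
Denominator = 104 + 6 + 39 + 54 + 7 + 74 = 284
RR2 = 110 / 284 = 0.3873

38.7%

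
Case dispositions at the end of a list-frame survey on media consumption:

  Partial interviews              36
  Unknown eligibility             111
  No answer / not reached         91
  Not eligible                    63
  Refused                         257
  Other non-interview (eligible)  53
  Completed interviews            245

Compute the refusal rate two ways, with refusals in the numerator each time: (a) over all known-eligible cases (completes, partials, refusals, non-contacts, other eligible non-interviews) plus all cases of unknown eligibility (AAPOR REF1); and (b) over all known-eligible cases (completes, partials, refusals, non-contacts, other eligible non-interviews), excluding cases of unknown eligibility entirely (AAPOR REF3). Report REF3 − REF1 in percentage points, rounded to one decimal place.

Top → 257
Denominator → 245 + 36 + 257 + 91 + 53 + 111 = 793
REF1 = 257 / 793 = 0.3241
Denominator → 245 + 36 + 257 + 91 + 53 = 682
REF3 = 257 / 682 = 0.3768
Difference = 37.68 − 32.41 = 5.27 percentage points

5.3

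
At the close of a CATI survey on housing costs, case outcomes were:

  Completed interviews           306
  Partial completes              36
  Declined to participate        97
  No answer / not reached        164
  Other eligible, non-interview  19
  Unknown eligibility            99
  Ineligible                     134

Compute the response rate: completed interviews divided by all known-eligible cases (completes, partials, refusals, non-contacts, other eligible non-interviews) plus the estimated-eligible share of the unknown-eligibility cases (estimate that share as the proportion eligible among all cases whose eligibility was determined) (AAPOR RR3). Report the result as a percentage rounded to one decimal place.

43.5%

Top: 306
Eligible (known): 306 + 36 + 97 + 164 + 19 = 622
e = 622 / (622 + 134) = 622 / 756 = 0.8228
Estimated eligible among unknowns: 0.8228 × 99 = 81.46
Denominator: 622 + 81.46 = 703.46
RR3 = 306 / 703.46 = 0.4350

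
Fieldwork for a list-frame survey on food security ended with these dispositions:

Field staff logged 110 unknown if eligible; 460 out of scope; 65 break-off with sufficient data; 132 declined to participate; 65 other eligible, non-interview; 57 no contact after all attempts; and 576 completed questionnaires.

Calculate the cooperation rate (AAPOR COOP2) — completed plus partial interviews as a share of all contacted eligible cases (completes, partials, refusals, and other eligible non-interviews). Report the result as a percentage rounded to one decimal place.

Top: 576 + 65 = 641
Denominator: 576 + 65 + 132 + 65 = 838
COOP2 = 641 / 838 = 0.7649

76.5%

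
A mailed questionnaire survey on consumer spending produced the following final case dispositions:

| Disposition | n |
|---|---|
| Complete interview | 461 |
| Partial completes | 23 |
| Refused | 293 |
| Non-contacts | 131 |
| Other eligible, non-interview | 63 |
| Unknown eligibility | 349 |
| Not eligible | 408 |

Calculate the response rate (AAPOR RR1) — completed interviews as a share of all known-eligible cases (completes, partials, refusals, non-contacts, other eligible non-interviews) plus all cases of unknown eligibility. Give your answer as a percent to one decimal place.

Num = 461
Denominator = 461 + 23 + 293 + 131 + 63 + 349 = 1320
RR1 = 461 / 1320 = 0.3492

34.9%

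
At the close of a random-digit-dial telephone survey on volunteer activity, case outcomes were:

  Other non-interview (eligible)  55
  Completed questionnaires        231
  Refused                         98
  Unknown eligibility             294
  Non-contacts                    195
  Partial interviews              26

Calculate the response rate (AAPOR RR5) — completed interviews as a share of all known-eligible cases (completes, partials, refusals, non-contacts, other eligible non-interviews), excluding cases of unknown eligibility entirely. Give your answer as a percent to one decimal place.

38.2%

Num: 231
Denominator: 231 + 26 + 98 + 195 + 55 = 605
RR5 = 231 / 605 = 0.3818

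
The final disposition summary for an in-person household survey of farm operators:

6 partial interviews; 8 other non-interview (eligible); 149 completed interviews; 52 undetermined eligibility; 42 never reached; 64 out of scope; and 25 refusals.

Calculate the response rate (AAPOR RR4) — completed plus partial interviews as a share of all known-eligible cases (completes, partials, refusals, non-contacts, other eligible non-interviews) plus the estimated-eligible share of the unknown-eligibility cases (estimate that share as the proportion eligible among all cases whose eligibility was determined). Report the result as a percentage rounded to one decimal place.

Top = 149 + 6 = 155
Determined eligible = 149 + 6 + 25 + 42 + 8 = 230
e = 230 / (230 + 64) = 230 / 294 = 0.7823
Eligible share of unknowns = 0.7823 × 52 = 40.68
Denominator = 230 + 40.68 = 270.68
RR4 = 155 / 270.68 = 0.5726

57.3%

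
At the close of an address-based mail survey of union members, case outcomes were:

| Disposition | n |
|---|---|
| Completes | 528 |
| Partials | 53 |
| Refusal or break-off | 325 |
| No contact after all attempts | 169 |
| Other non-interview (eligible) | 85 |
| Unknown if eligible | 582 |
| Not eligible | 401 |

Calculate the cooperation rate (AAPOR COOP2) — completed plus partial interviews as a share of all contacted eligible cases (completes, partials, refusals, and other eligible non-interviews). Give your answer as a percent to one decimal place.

Top: 528 + 53 = 581
Denominator: 528 + 53 + 325 + 85 = 991
COOP2 = 581 / 991 = 0.5863

58.6%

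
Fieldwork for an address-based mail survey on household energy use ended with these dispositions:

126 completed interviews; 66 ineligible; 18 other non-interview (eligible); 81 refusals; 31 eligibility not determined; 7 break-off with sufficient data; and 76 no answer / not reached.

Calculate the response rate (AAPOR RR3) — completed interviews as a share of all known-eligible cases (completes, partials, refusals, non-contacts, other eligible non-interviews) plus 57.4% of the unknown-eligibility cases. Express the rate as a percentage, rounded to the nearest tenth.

Numerator = 126
Determined eligible = 126 + 7 + 81 + 76 + 18 = 308
e × U = 0.5740 × 31 = 17.79
Denom = 308 + 17.79 = 325.79
RR3 = 126 / 325.79 = 0.3868

38.7%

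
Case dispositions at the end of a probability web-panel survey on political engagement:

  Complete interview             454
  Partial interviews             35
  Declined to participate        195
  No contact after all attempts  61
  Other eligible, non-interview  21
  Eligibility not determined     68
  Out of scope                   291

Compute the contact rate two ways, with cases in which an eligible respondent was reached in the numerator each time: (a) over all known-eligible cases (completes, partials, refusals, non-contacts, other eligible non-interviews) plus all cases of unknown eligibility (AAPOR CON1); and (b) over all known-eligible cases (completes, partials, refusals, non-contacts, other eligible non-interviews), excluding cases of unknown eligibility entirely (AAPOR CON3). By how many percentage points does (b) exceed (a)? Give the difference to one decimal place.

Num → 454 + 35 + 195 + 21 = 705
Denom → 454 + 35 + 195 + 61 + 21 + 68 = 834
CON1 = 705 / 834 = 0.8453
Denom → 454 + 35 + 195 + 61 + 21 = 766
CON3 = 705 / 766 = 0.9204
Difference = 92.04 − 84.53 = 7.51 percentage points

7.5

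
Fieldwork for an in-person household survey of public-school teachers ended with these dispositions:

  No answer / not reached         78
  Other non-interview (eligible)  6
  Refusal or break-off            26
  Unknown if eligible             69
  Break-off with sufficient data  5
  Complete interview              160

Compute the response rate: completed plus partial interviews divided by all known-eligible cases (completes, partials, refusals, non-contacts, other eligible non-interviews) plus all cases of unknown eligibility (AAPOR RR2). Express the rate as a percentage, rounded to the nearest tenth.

48.0%

Num → 160 + 5 = 165
Denominator → 160 + 5 + 26 + 78 + 6 + 69 = 344
RR2 = 165 / 344 = 0.4797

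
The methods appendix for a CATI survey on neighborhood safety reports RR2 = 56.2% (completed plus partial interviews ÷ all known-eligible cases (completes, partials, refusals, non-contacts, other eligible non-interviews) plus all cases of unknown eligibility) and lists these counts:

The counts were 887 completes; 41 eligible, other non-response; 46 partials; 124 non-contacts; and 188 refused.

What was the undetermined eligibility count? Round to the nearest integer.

Numerator = 887 + 46 = 933
RR2 = 933 / D = 0.562
D = 933 / 0.562 = 1660.1
Rest of base = 1286
undetermined eligibility = 1660.1 − 1286 ≈ 374

374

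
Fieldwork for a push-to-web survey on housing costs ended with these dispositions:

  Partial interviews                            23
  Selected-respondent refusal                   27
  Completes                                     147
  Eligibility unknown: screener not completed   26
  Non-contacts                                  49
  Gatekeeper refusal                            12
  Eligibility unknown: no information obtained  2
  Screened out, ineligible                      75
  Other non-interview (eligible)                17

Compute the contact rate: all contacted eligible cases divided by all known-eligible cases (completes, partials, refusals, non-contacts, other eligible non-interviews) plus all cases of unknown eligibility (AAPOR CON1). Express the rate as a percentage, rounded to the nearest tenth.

Refusals = 12 + 27 = 39
Undetermined eligibility = 26 + 2 = 28
Numerator = 147 + 23 + 39 + 17 = 226
Denominator = 147 + 23 + 39 + 49 + 17 + 28 = 303
CON1 = 226 / 303 = 0.7459

74.6%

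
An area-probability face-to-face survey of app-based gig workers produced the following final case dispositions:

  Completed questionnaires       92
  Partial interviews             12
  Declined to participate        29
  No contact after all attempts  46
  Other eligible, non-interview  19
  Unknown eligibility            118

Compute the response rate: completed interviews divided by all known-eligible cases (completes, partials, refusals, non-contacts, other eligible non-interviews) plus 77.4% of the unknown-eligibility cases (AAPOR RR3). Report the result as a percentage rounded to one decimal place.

31.8%

Top = 92
Eligible (known) = 92 + 12 + 29 + 46 + 19 = 198
e × U = 0.7740 × 118 = 91.33
Base = 198 + 91.33 = 289.33
RR3 = 92 / 289.33 = 0.3180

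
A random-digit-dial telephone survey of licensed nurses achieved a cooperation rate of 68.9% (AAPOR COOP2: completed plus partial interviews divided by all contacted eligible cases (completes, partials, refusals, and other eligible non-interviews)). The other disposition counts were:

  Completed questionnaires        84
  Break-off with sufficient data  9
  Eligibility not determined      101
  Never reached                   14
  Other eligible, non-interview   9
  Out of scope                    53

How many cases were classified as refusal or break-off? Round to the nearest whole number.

Top → 84 + 9 = 93
COOP2 = 93 / D = 0.689
D = 93 / 0.689 = 135.0
Rest of base = 102
refusal or break-off = 135.0 − 102 ≈ 33

33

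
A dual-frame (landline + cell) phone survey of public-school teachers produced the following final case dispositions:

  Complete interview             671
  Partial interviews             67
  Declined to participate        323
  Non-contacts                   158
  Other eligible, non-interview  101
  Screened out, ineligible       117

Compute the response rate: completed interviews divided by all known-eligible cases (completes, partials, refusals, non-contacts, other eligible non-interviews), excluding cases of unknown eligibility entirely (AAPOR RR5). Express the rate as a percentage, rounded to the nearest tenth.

Numerator: 671
Denominator: 671 + 67 + 323 + 158 + 101 = 1320
RR5 = 671 / 1320 = 0.5083

50.8%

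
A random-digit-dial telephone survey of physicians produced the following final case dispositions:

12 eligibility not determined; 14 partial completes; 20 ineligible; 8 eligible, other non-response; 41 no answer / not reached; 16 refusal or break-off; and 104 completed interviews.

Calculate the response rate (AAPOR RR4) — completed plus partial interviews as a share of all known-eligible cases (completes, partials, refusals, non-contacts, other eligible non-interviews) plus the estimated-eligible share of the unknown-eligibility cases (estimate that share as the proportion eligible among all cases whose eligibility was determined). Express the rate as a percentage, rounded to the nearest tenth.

60.9%

Top = 104 + 14 = 118
Known eligible = 104 + 14 + 16 + 41 + 8 = 183
e = 183 / (183 + 20) = 183 / 203 = 0.9015
e × U = 0.9015 × 12 = 10.82
Denom = 183 + 10.82 = 193.82
RR4 = 118 / 193.82 = 0.6088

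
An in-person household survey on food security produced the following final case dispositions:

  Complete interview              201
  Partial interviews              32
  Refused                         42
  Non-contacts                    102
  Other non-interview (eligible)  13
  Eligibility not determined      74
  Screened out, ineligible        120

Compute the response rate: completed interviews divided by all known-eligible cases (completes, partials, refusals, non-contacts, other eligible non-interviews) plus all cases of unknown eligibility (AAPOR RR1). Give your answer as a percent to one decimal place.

Num: 201
Denom: 201 + 32 + 42 + 102 + 13 + 74 = 464
RR1 = 201 / 464 = 0.4332

43.3%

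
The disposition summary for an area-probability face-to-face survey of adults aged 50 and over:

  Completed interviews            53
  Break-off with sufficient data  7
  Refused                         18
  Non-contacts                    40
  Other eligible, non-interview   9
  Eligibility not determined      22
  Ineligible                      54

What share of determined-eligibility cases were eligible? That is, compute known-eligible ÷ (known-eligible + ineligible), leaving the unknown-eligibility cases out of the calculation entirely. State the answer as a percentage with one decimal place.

70.2%

Known eligible: 53 + 7 + 18 + 40 + 9 = 127
e = 127 / (127 + 54) = 127 / 181 = 0.7017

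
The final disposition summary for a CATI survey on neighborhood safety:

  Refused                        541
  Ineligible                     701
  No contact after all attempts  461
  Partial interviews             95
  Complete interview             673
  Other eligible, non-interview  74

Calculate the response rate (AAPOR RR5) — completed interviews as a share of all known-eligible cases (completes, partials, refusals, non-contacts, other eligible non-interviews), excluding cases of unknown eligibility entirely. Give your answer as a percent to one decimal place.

Numerator = 673
Base = 673 + 95 + 541 + 461 + 74 = 1844
RR5 = 673 / 1844 = 0.3650

36.5%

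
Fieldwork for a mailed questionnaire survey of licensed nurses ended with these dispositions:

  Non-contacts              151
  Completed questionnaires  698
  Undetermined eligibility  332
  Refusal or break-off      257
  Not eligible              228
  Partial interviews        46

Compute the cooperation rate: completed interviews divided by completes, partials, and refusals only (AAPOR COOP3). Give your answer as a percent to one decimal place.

69.7%

Numerator → 698
Base → 698 + 46 + 257 = 1001
COOP3 = 698 / 1001 = 0.6973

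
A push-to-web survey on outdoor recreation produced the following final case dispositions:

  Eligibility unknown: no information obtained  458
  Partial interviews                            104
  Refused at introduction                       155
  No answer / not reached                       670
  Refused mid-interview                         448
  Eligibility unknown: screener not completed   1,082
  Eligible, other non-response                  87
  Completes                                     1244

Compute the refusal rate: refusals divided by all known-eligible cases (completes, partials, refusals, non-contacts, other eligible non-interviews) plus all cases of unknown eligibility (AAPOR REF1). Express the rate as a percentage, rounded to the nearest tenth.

14.2%

Refusal or break-off = 155 + 448 = 603
Unknown eligibility = 1082 + 458 = 1540
Num: 603
Base: 1244 + 104 + 603 + 670 + 87 + 1540 = 4248
REF1 = 603 / 4248 = 0.1419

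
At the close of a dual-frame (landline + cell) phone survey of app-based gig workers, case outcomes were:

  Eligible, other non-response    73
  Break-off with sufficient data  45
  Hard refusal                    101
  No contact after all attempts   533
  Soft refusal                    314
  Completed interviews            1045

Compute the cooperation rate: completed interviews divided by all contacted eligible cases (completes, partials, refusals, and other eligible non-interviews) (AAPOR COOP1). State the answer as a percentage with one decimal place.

66.2%

Refused = 101 + 314 = 415
Num = 1045
Denominator = 1045 + 45 + 415 + 73 = 1578
COOP1 = 1045 / 1578 = 0.6622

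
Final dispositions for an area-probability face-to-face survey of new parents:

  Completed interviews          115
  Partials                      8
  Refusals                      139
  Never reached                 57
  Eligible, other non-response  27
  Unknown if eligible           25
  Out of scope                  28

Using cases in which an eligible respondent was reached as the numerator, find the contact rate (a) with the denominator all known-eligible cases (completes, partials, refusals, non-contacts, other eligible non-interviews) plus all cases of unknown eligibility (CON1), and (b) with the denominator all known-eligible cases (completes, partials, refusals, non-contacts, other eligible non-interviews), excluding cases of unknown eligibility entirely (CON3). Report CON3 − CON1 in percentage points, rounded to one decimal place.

Numerator: 115 + 8 + 139 + 27 = 289
Denom: 115 + 8 + 139 + 57 + 27 + 25 = 371
CON1 = 289 / 371 = 0.7790
Denom: 115 + 8 + 139 + 57 + 27 = 346
CON3 = 289 / 346 = 0.8353
Difference = 83.53 − 77.90 = 5.63 percentage points

5.6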